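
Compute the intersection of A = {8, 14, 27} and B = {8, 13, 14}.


A ∩ B = elements in both A and B
A = {8, 14, 27}
B = {8, 13, 14}
A ∩ B = {8, 14}

A ∩ B = {8, 14}


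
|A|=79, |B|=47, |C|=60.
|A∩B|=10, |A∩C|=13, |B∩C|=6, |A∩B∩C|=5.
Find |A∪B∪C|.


|A∪B∪C| = |A|+|B|+|C| - |A∩B|-|A∩C|-|B∩C| + |A∩B∩C|
= 79+47+60 - 10-13-6 + 5
= 186 - 29 + 5
= 162

|A ∪ B ∪ C| = 162


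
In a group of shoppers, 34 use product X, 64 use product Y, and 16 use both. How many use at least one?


|A ∪ B| = |A| + |B| - |A ∩ B|
= 34 + 64 - 16
= 82

|A ∪ B| = 82


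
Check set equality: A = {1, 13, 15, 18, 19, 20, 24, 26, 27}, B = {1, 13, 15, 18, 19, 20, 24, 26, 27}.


Two sets are equal iff they have exactly the same elements.
A = {1, 13, 15, 18, 19, 20, 24, 26, 27}
B = {1, 13, 15, 18, 19, 20, 24, 26, 27}
Same elements → A = B

Yes, A = B


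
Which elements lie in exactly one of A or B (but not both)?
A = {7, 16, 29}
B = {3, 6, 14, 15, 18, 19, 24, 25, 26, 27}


A △ B = (A \ B) ∪ (B \ A) = elements in exactly one of A or B
A \ B = {7, 16, 29}
B \ A = {3, 6, 14, 15, 18, 19, 24, 25, 26, 27}
A △ B = {3, 6, 7, 14, 15, 16, 18, 19, 24, 25, 26, 27, 29}

A △ B = {3, 6, 7, 14, 15, 16, 18, 19, 24, 25, 26, 27, 29}


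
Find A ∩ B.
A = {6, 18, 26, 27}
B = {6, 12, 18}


A ∩ B = elements in both A and B
A = {6, 18, 26, 27}
B = {6, 12, 18}
A ∩ B = {6, 18}

A ∩ B = {6, 18}


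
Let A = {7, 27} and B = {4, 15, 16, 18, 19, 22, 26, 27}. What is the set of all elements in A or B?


A ∪ B = all elements in A or B (or both)
A = {7, 27}
B = {4, 15, 16, 18, 19, 22, 26, 27}
A ∪ B = {4, 7, 15, 16, 18, 19, 22, 26, 27}

A ∪ B = {4, 7, 15, 16, 18, 19, 22, 26, 27}


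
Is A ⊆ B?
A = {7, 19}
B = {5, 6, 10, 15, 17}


A ⊆ B means every element of A is in B.
Elements in A not in B: {7, 19}
So A ⊄ B.

No, A ⊄ B


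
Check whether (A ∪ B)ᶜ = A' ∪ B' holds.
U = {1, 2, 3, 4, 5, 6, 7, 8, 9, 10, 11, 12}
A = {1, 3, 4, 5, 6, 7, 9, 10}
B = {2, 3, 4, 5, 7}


LHS: A ∪ B = {1, 2, 3, 4, 5, 6, 7, 9, 10}
(A ∪ B)' = U \ (A ∪ B) = {8, 11, 12}
A' = {2, 8, 11, 12}, B' = {1, 6, 8, 9, 10, 11, 12}
Claimed RHS: A' ∪ B' = {1, 2, 6, 8, 9, 10, 11, 12}
Identity is INVALID: LHS = {8, 11, 12} but the RHS claimed here equals {1, 2, 6, 8, 9, 10, 11, 12}. The correct form is (A ∪ B)' = A' ∩ B'.

Identity is invalid: (A ∪ B)' = {8, 11, 12} but A' ∪ B' = {1, 2, 6, 8, 9, 10, 11, 12}. The correct De Morgan law is (A ∪ B)' = A' ∩ B'.


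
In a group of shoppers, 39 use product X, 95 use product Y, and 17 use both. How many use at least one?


|A ∪ B| = |A| + |B| - |A ∩ B|
= 39 + 95 - 17
= 117

|A ∪ B| = 117


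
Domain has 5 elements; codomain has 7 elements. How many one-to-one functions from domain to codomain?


An injection sends each of |A| = 5 inputs to a distinct output in B.
# injections = |B|·(|B|-1)·…·(|B|-|A|+1) = 7! / (7 - 5)!
= 7 × 6 × 5 × 4 × 3
= 2520

Number of injections = 2520


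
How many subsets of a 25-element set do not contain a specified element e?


Subsets of A avoiding e are subsets of A \ {e}, which has 24 elements.
Count = 2^(n-1) = 2^24
= 16777216

Number of subsets avoiding e = 16777216


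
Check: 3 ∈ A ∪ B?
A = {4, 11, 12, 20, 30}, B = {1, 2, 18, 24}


A = {4, 11, 12, 20, 30}, B = {1, 2, 18, 24}
A ∪ B = all elements in A or B
A ∪ B = {1, 2, 4, 11, 12, 18, 20, 24, 30}
Checking if 3 ∈ A ∪ B
3 is not in A ∪ B → False

3 ∉ A ∪ B


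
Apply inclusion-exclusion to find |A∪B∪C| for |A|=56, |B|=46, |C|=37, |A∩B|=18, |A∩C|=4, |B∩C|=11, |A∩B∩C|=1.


|A∪B∪C| = |A|+|B|+|C| - |A∩B|-|A∩C|-|B∩C| + |A∩B∩C|
= 56+46+37 - 18-4-11 + 1
= 139 - 33 + 1
= 107

|A ∪ B ∪ C| = 107


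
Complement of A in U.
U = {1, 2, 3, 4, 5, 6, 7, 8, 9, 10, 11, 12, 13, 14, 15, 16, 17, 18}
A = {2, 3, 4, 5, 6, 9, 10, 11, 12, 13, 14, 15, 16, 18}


Aᶜ = U \ A = elements in U but not in A
U = {1, 2, 3, 4, 5, 6, 7, 8, 9, 10, 11, 12, 13, 14, 15, 16, 17, 18}
A = {2, 3, 4, 5, 6, 9, 10, 11, 12, 13, 14, 15, 16, 18}
Aᶜ = {1, 7, 8, 17}

Aᶜ = {1, 7, 8, 17}


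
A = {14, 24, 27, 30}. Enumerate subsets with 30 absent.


A subset of A that omits 30 is a subset of A \ {30}, so there are 2^(n-1) = 2^3 = 8 of them.
Subsets excluding 30: ∅, {14}, {24}, {27}, {14, 24}, {14, 27}, {24, 27}, {14, 24, 27}

Subsets excluding 30 (8 total): ∅, {14}, {24}, {27}, {14, 24}, {14, 27}, {24, 27}, {14, 24, 27}


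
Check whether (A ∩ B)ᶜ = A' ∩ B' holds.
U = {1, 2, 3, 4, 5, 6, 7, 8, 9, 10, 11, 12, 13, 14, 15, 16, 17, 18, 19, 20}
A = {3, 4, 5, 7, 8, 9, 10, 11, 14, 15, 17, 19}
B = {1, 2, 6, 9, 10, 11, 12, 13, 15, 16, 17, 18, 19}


LHS: A ∩ B = {9, 10, 11, 15, 17, 19}
(A ∩ B)' = U \ (A ∩ B) = {1, 2, 3, 4, 5, 6, 7, 8, 12, 13, 14, 16, 18, 20}
A' = {1, 2, 6, 12, 13, 16, 18, 20}, B' = {3, 4, 5, 7, 8, 14, 20}
Claimed RHS: A' ∩ B' = {20}
Identity is INVALID: LHS = {1, 2, 3, 4, 5, 6, 7, 8, 12, 13, 14, 16, 18, 20} but the RHS claimed here equals {20}. The correct form is (A ∩ B)' = A' ∪ B'.

Identity is invalid: (A ∩ B)' = {1, 2, 3, 4, 5, 6, 7, 8, 12, 13, 14, 16, 18, 20} but A' ∩ B' = {20}. The correct De Morgan law is (A ∩ B)' = A' ∪ B'.


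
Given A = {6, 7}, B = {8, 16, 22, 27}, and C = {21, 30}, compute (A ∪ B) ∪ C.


A ∪ B = {6, 7, 8, 16, 22, 27}
(A ∪ B) ∪ C = {6, 7, 8, 16, 21, 22, 27, 30}

A ∪ B ∪ C = {6, 7, 8, 16, 21, 22, 27, 30}


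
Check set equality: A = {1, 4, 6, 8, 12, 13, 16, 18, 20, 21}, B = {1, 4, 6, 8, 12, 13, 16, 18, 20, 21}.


Two sets are equal iff they have exactly the same elements.
A = {1, 4, 6, 8, 12, 13, 16, 18, 20, 21}
B = {1, 4, 6, 8, 12, 13, 16, 18, 20, 21}
Same elements → A = B

Yes, A = B


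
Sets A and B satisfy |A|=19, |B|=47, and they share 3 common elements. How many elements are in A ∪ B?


|A ∪ B| = |A| + |B| - |A ∩ B|
= 19 + 47 - 3
= 63

|A ∪ B| = 63


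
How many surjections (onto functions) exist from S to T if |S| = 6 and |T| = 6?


n = |S| = 6, k = |T| = 6. Surjections via inclusion-exclusion:
S(n,k) = Σ(-1)^i × C(k,i) × (k-i)^n, i=0 to k
i=0: (-1)^0×C(6,0)×6^6 = 46656
i=1: (-1)^1×C(6,1)×5^6 = -93750
i=2: (-1)^2×C(6,2)×4^6 = 61440
i=3: (-1)^3×C(6,3)×3^6 = -14580
i=4: (-1)^4×C(6,4)×2^6 = 960
i=5: (-1)^5×C(6,5)×1^6 = -6
i=6: (-1)^6×C(6,6)×0^6 = 0
Total = 720

Number of surjections = 720


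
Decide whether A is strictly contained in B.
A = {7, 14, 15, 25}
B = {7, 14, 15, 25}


A ⊂ B requires: A ⊆ B AND A ≠ B.
A ⊆ B? Yes
A = B? Yes
A = B, so A is not a PROPER subset.

No, A is not a proper subset of B


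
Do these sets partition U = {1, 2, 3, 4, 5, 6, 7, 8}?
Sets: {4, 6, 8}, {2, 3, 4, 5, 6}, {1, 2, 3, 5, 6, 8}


A partition requires: (1) non-empty parts, (2) pairwise disjoint, (3) union = U
Parts: {4, 6, 8}, {2, 3, 4, 5, 6}, {1, 2, 3, 5, 6, 8}
Union of parts: {1, 2, 3, 4, 5, 6, 8}
U = {1, 2, 3, 4, 5, 6, 7, 8}
All non-empty? True
Pairwise disjoint? False
Covers U? False

No, not a valid partition


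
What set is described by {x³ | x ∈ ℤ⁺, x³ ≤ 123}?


Checking each candidate:
Condition: positive perfect cubes ≤ 123
Result = {1, 8, 27, 64}

{1, 8, 27, 64}


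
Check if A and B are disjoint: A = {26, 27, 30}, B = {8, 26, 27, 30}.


Disjoint means A ∩ B = ∅.
A ∩ B = {26, 27, 30}
A ∩ B ≠ ∅, so A and B are NOT disjoint.

No, A and B are not disjoint (A ∩ B = {26, 27, 30})


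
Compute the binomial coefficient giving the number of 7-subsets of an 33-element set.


C(n,k) = n! / (k!(n-k)!)
C(33,7) = 33! / (7!26!)
= 4272048

C(33,7) = 4272048


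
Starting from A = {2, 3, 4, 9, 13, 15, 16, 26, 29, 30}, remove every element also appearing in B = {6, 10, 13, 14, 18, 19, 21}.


A \ B = elements in A but not in B
A = {2, 3, 4, 9, 13, 15, 16, 26, 29, 30}
B = {6, 10, 13, 14, 18, 19, 21}
Remove from A any elements in B
A \ B = {2, 3, 4, 9, 15, 16, 26, 29, 30}

A \ B = {2, 3, 4, 9, 15, 16, 26, 29, 30}


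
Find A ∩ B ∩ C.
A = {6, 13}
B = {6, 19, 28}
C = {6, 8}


A ∩ B = {6}
(A ∩ B) ∩ C = {6}

A ∩ B ∩ C = {6}


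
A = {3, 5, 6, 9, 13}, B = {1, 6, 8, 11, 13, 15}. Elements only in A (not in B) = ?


A = {3, 5, 6, 9, 13}
B = {1, 6, 8, 11, 13, 15}
Region: only in A (not in B)
Elements: {3, 5, 9}

Elements only in A (not in B): {3, 5, 9}


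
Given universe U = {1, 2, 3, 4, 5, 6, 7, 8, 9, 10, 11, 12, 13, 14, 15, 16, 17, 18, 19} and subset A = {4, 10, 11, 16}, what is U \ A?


Aᶜ = U \ A = elements in U but not in A
U = {1, 2, 3, 4, 5, 6, 7, 8, 9, 10, 11, 12, 13, 14, 15, 16, 17, 18, 19}
A = {4, 10, 11, 16}
Aᶜ = {1, 2, 3, 5, 6, 7, 8, 9, 12, 13, 14, 15, 17, 18, 19}

Aᶜ = {1, 2, 3, 5, 6, 7, 8, 9, 12, 13, 14, 15, 17, 18, 19}


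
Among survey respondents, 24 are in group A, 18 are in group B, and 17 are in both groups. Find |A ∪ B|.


|A ∪ B| = |A| + |B| - |A ∩ B|
= 24 + 18 - 17
= 25

|A ∪ B| = 25


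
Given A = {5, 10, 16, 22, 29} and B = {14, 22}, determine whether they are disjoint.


Disjoint means A ∩ B = ∅.
A ∩ B = {22}
A ∩ B ≠ ∅, so A and B are NOT disjoint.

No, A and B are not disjoint (A ∩ B = {22})


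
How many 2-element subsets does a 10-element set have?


C(n,k) = n! / (k!(n-k)!)
C(10,2) = 10! / (2!8!)
= 45

C(10,2) = 45


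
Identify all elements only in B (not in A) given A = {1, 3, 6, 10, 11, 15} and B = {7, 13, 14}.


A = {1, 3, 6, 10, 11, 15}
B = {7, 13, 14}
Region: only in B (not in A)
Elements: {7, 13, 14}

Elements only in B (not in A): {7, 13, 14}


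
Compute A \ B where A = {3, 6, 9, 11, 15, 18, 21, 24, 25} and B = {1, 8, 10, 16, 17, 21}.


A \ B = elements in A but not in B
A = {3, 6, 9, 11, 15, 18, 21, 24, 25}
B = {1, 8, 10, 16, 17, 21}
Remove from A any elements in B
A \ B = {3, 6, 9, 11, 15, 18, 24, 25}

A \ B = {3, 6, 9, 11, 15, 18, 24, 25}


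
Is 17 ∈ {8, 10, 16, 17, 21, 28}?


A = {8, 10, 16, 17, 21, 28}
Checking if 17 is in A
17 is in A → True

17 ∈ A


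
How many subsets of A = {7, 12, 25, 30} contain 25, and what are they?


A subset of A contains 25 iff the remaining 3 elements form any subset of A \ {25}.
Count: 2^(n-1) = 2^3 = 8
Subsets containing 25: {25}, {7, 25}, {12, 25}, {25, 30}, {7, 12, 25}, {7, 25, 30}, {12, 25, 30}, {7, 12, 25, 30}

Subsets containing 25 (8 total): {25}, {7, 25}, {12, 25}, {25, 30}, {7, 12, 25}, {7, 25, 30}, {12, 25, 30}, {7, 12, 25, 30}


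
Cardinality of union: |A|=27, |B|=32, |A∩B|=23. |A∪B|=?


|A ∪ B| = |A| + |B| - |A ∩ B|
= 27 + 32 - 23
= 36

|A ∪ B| = 36


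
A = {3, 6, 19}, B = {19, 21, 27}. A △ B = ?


A △ B = (A \ B) ∪ (B \ A) = elements in exactly one of A or B
A \ B = {3, 6}
B \ A = {21, 27}
A △ B = {3, 6, 21, 27}

A △ B = {3, 6, 21, 27}


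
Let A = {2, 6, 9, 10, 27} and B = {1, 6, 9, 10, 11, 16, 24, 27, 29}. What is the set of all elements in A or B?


A ∪ B = all elements in A or B (or both)
A = {2, 6, 9, 10, 27}
B = {1, 6, 9, 10, 11, 16, 24, 27, 29}
A ∪ B = {1, 2, 6, 9, 10, 11, 16, 24, 27, 29}

A ∪ B = {1, 2, 6, 9, 10, 11, 16, 24, 27, 29}


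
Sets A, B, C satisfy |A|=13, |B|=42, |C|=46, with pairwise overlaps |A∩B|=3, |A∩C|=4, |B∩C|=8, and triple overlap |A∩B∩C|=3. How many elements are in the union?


|A∪B∪C| = |A|+|B|+|C| - |A∩B|-|A∩C|-|B∩C| + |A∩B∩C|
= 13+42+46 - 3-4-8 + 3
= 101 - 15 + 3
= 89

|A ∪ B ∪ C| = 89


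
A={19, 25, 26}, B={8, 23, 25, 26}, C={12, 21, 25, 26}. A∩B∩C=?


A ∩ B = {25, 26}
(A ∩ B) ∩ C = {25, 26}

A ∩ B ∩ C = {25, 26}


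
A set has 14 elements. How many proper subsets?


Total subsets = 2^n = 2^14 = 16384
Proper subsets exclude the set itself: 2^n - 1
= 16384 - 1
= 16383

Number of proper subsets = 16383


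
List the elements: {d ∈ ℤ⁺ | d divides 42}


Checking each candidate:
Condition: positive divisors of 42
Result = {1, 2, 3, 6, 7, 14, 21, 42}

{1, 2, 3, 6, 7, 14, 21, 42}


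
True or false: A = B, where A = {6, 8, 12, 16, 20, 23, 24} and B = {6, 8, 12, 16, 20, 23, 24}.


Two sets are equal iff they have exactly the same elements.
A = {6, 8, 12, 16, 20, 23, 24}
B = {6, 8, 12, 16, 20, 23, 24}
Same elements → A = B

Yes, A = B


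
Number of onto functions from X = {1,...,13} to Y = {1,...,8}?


n = |X| = 13, k = |Y| = 8. Surjections via inclusion-exclusion:
S(n,k) = Σ(-1)^i × C(k,i) × (k-i)^n, i=0 to k
i=0: (-1)^0×C(8,0)×8^13 = 549755813888
i=1: (-1)^1×C(8,1)×7^13 = -775112083256
i=2: (-1)^2×C(8,2)×6^13 = 365699432448
i=3: (-1)^3×C(8,3)×5^13 = -68359375000
i=4: (-1)^4×C(8,4)×4^13 = 4697620480
i=5: (-1)^5×C(8,5)×3^13 = -89282088
i=6: (-1)^6×C(8,6)×2^13 = 229376
i=7: (-1)^7×C(8,7)×1^13 = -8
i=8: (-1)^8×C(8,8)×0^13 = 0
Total = 76592355840

Number of surjections = 76592355840


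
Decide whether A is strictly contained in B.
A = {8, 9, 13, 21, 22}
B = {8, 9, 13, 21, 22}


A ⊂ B requires: A ⊆ B AND A ≠ B.
A ⊆ B? Yes
A = B? Yes
A = B, so A is not a PROPER subset.

No, A is not a proper subset of B


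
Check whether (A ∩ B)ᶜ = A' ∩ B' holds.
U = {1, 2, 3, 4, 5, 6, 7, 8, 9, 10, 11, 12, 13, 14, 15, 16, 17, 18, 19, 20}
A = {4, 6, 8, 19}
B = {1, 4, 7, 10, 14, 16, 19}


LHS: A ∩ B = {4, 19}
(A ∩ B)' = U \ (A ∩ B) = {1, 2, 3, 5, 6, 7, 8, 9, 10, 11, 12, 13, 14, 15, 16, 17, 18, 20}
A' = {1, 2, 3, 5, 7, 9, 10, 11, 12, 13, 14, 15, 16, 17, 18, 20}, B' = {2, 3, 5, 6, 8, 9, 11, 12, 13, 15, 17, 18, 20}
Claimed RHS: A' ∩ B' = {2, 3, 5, 9, 11, 12, 13, 15, 17, 18, 20}
Identity is INVALID: LHS = {1, 2, 3, 5, 6, 7, 8, 9, 10, 11, 12, 13, 14, 15, 16, 17, 18, 20} but the RHS claimed here equals {2, 3, 5, 9, 11, 12, 13, 15, 17, 18, 20}. The correct form is (A ∩ B)' = A' ∪ B'.

Identity is invalid: (A ∩ B)' = {1, 2, 3, 5, 6, 7, 8, 9, 10, 11, 12, 13, 14, 15, 16, 17, 18, 20} but A' ∩ B' = {2, 3, 5, 9, 11, 12, 13, 15, 17, 18, 20}. The correct De Morgan law is (A ∩ B)' = A' ∪ B'.


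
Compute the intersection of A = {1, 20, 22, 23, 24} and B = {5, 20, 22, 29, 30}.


A ∩ B = elements in both A and B
A = {1, 20, 22, 23, 24}
B = {5, 20, 22, 29, 30}
A ∩ B = {20, 22}

A ∩ B = {20, 22}


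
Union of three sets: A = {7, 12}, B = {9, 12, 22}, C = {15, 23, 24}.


A ∪ B = {7, 9, 12, 22}
(A ∪ B) ∪ C = {7, 9, 12, 15, 22, 23, 24}

A ∪ B ∪ C = {7, 9, 12, 15, 22, 23, 24}


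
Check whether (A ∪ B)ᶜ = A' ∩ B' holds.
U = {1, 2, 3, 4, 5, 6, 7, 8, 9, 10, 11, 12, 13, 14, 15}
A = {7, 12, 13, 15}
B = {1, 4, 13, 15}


LHS: A ∪ B = {1, 4, 7, 12, 13, 15}
(A ∪ B)' = U \ (A ∪ B) = {2, 3, 5, 6, 8, 9, 10, 11, 14}
A' = {1, 2, 3, 4, 5, 6, 8, 9, 10, 11, 14}, B' = {2, 3, 5, 6, 7, 8, 9, 10, 11, 12, 14}
Claimed RHS: A' ∩ B' = {2, 3, 5, 6, 8, 9, 10, 11, 14}
Identity is VALID: LHS = RHS = {2, 3, 5, 6, 8, 9, 10, 11, 14} ✓

Identity is valid. (A ∪ B)' = A' ∩ B' = {2, 3, 5, 6, 8, 9, 10, 11, 14}


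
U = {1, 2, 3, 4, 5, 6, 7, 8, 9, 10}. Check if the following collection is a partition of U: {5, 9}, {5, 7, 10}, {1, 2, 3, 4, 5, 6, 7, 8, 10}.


A partition requires: (1) non-empty parts, (2) pairwise disjoint, (3) union = U
Parts: {5, 9}, {5, 7, 10}, {1, 2, 3, 4, 5, 6, 7, 8, 10}
Union of parts: {1, 2, 3, 4, 5, 6, 7, 8, 9, 10}
U = {1, 2, 3, 4, 5, 6, 7, 8, 9, 10}
All non-empty? True
Pairwise disjoint? False
Covers U? True

No, not a valid partition


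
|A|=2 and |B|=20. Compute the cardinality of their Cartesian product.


|A × B| = |A| × |B|
= 2 × 20
= 40

|A × B| = 40


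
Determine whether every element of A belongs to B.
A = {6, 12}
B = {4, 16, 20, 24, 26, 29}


A ⊆ B means every element of A is in B.
Elements in A not in B: {6, 12}
So A ⊄ B.

No, A ⊄ B


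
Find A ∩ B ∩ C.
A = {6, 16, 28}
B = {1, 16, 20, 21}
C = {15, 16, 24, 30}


A ∩ B = {16}
(A ∩ B) ∩ C = {16}

A ∩ B ∩ C = {16}


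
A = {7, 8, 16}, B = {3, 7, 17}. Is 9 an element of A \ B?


A = {7, 8, 16}, B = {3, 7, 17}
A \ B = elements in A but not in B
A \ B = {8, 16}
Checking if 9 ∈ A \ B
9 is not in A \ B → False

9 ∉ A \ B


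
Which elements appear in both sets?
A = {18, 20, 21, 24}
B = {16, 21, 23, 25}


A ∩ B = elements in both A and B
A = {18, 20, 21, 24}
B = {16, 21, 23, 25}
A ∩ B = {21}

A ∩ B = {21}


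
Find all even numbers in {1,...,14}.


Checking each candidate:
Condition: even numbers in {1,...,14}
Result = {2, 4, 6, 8, 10, 12, 14}

{2, 4, 6, 8, 10, 12, 14}


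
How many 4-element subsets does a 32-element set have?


C(n,k) = n! / (k!(n-k)!)
C(32,4) = 32! / (4!28!)
= 35960

C(32,4) = 35960


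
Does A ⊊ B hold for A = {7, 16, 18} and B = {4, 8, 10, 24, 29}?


A ⊂ B requires: A ⊆ B AND A ≠ B.
A ⊆ B? No
A ⊄ B, so A is not a proper subset.

No, A is not a proper subset of B


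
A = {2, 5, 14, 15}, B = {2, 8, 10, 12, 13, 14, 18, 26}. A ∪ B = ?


A ∪ B = all elements in A or B (or both)
A = {2, 5, 14, 15}
B = {2, 8, 10, 12, 13, 14, 18, 26}
A ∪ B = {2, 5, 8, 10, 12, 13, 14, 15, 18, 26}

A ∪ B = {2, 5, 8, 10, 12, 13, 14, 15, 18, 26}


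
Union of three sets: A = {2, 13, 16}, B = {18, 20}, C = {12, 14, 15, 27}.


A ∪ B = {2, 13, 16, 18, 20}
(A ∪ B) ∪ C = {2, 12, 13, 14, 15, 16, 18, 20, 27}

A ∪ B ∪ C = {2, 12, 13, 14, 15, 16, 18, 20, 27}


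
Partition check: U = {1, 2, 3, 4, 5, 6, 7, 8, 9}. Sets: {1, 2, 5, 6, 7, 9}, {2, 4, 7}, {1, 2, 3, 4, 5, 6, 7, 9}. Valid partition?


A partition requires: (1) non-empty parts, (2) pairwise disjoint, (3) union = U
Parts: {1, 2, 5, 6, 7, 9}, {2, 4, 7}, {1, 2, 3, 4, 5, 6, 7, 9}
Union of parts: {1, 2, 3, 4, 5, 6, 7, 9}
U = {1, 2, 3, 4, 5, 6, 7, 8, 9}
All non-empty? True
Pairwise disjoint? False
Covers U? False

No, not a valid partition


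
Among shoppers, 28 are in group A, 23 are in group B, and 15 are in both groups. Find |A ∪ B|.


|A ∪ B| = |A| + |B| - |A ∩ B|
= 28 + 23 - 15
= 36

|A ∪ B| = 36


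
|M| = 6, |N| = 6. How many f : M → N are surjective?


n = |M| = 6, k = |N| = 6. Surjections via inclusion-exclusion:
S(n,k) = Σ(-1)^i × C(k,i) × (k-i)^n, i=0 to k
i=0: (-1)^0×C(6,0)×6^6 = 46656
i=1: (-1)^1×C(6,1)×5^6 = -93750
i=2: (-1)^2×C(6,2)×4^6 = 61440
i=3: (-1)^3×C(6,3)×3^6 = -14580
i=4: (-1)^4×C(6,4)×2^6 = 960
i=5: (-1)^5×C(6,5)×1^6 = -6
i=6: (-1)^6×C(6,6)×0^6 = 0
Total = 720

Number of surjections = 720


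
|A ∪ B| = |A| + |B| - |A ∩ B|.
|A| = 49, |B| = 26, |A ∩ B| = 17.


|A ∪ B| = |A| + |B| - |A ∩ B|
= 49 + 26 - 17
= 58

|A ∪ B| = 58


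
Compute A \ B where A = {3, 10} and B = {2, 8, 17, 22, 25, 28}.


A \ B = elements in A but not in B
A = {3, 10}
B = {2, 8, 17, 22, 25, 28}
Remove from A any elements in B
A \ B = {3, 10}

A \ B = {3, 10}


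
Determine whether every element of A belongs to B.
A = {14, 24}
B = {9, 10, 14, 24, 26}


A ⊆ B means every element of A is in B.
All elements of A are in B.
So A ⊆ B.

Yes, A ⊆ B


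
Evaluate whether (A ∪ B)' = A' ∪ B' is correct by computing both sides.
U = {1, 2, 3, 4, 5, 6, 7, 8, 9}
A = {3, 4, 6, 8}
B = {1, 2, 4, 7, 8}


LHS: A ∪ B = {1, 2, 3, 4, 6, 7, 8}
(A ∪ B)' = U \ (A ∪ B) = {5, 9}
A' = {1, 2, 5, 7, 9}, B' = {3, 5, 6, 9}
Claimed RHS: A' ∪ B' = {1, 2, 3, 5, 6, 7, 9}
Identity is INVALID: LHS = {5, 9} but the RHS claimed here equals {1, 2, 3, 5, 6, 7, 9}. The correct form is (A ∪ B)' = A' ∩ B'.

Identity is invalid: (A ∪ B)' = {5, 9} but A' ∪ B' = {1, 2, 3, 5, 6, 7, 9}. The correct De Morgan law is (A ∪ B)' = A' ∩ B'.


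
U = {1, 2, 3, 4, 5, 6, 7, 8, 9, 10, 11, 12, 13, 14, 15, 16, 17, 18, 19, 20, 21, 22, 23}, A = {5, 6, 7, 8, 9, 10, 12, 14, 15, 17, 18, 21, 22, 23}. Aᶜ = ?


Aᶜ = U \ A = elements in U but not in A
U = {1, 2, 3, 4, 5, 6, 7, 8, 9, 10, 11, 12, 13, 14, 15, 16, 17, 18, 19, 20, 21, 22, 23}
A = {5, 6, 7, 8, 9, 10, 12, 14, 15, 17, 18, 21, 22, 23}
Aᶜ = {1, 2, 3, 4, 11, 13, 16, 19, 20}

Aᶜ = {1, 2, 3, 4, 11, 13, 16, 19, 20}


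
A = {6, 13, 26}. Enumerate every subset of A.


|A| = 3, so |P(A)| = 2^3 = 8
Enumerate subsets by cardinality (0 to 3):
∅, {6}, {13}, {26}, {6, 13}, {6, 26}, {13, 26}, {6, 13, 26}

P(A) has 8 subsets: ∅, {6}, {13}, {26}, {6, 13}, {6, 26}, {13, 26}, {6, 13, 26}


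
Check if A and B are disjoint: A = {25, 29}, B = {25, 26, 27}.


Disjoint means A ∩ B = ∅.
A ∩ B = {25}
A ∩ B ≠ ∅, so A and B are NOT disjoint.

No, A and B are not disjoint (A ∩ B = {25})


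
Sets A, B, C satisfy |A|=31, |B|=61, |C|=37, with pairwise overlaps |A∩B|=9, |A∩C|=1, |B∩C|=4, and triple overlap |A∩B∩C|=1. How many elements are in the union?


|A∪B∪C| = |A|+|B|+|C| - |A∩B|-|A∩C|-|B∩C| + |A∩B∩C|
= 31+61+37 - 9-1-4 + 1
= 129 - 14 + 1
= 116

|A ∪ B ∪ C| = 116


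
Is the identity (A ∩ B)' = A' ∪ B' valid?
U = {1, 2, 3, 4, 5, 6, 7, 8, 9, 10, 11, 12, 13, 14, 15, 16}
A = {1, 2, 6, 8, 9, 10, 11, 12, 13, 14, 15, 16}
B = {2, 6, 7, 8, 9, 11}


LHS: A ∩ B = {2, 6, 8, 9, 11}
(A ∩ B)' = U \ (A ∩ B) = {1, 3, 4, 5, 7, 10, 12, 13, 14, 15, 16}
A' = {3, 4, 5, 7}, B' = {1, 3, 4, 5, 10, 12, 13, 14, 15, 16}
Claimed RHS: A' ∪ B' = {1, 3, 4, 5, 7, 10, 12, 13, 14, 15, 16}
Identity is VALID: LHS = RHS = {1, 3, 4, 5, 7, 10, 12, 13, 14, 15, 16} ✓

Identity is valid. (A ∩ B)' = A' ∪ B' = {1, 3, 4, 5, 7, 10, 12, 13, 14, 15, 16}


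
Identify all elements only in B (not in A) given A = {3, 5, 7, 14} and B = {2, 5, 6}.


A = {3, 5, 7, 14}
B = {2, 5, 6}
Region: only in B (not in A)
Elements: {2, 6}

Elements only in B (not in A): {2, 6}


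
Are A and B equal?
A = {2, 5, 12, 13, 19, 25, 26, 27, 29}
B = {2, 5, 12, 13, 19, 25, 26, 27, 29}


Two sets are equal iff they have exactly the same elements.
A = {2, 5, 12, 13, 19, 25, 26, 27, 29}
B = {2, 5, 12, 13, 19, 25, 26, 27, 29}
Same elements → A = B

Yes, A = B


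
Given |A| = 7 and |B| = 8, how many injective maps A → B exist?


An injection sends each of |A| = 7 inputs to a distinct output in B.
# injections = |B|·(|B|-1)·…·(|B|-|A|+1) = 8! / (8 - 7)!
= 8 × 7 × 6 × 5 × 4 × 3 × 2
= 40320

Number of injections = 40320


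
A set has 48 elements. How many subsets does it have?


Number of subsets = 2^n
= 2^48
= 281474976710656

|P(A)| = 281474976710656


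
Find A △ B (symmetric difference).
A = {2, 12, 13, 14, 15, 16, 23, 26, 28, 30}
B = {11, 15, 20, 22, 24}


A △ B = (A \ B) ∪ (B \ A) = elements in exactly one of A or B
A \ B = {2, 12, 13, 14, 16, 23, 26, 28, 30}
B \ A = {11, 20, 22, 24}
A △ B = {2, 11, 12, 13, 14, 16, 20, 22, 23, 24, 26, 28, 30}

A △ B = {2, 11, 12, 13, 14, 16, 20, 22, 23, 24, 26, 28, 30}


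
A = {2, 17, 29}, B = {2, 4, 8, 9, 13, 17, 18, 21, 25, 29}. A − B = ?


A \ B = elements in A but not in B
A = {2, 17, 29}
B = {2, 4, 8, 9, 13, 17, 18, 21, 25, 29}
Remove from A any elements in B
A \ B = ∅

A \ B = ∅


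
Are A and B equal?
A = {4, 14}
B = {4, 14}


Two sets are equal iff they have exactly the same elements.
A = {4, 14}
B = {4, 14}
Same elements → A = B

Yes, A = B


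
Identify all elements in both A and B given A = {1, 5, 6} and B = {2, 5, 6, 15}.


A = {1, 5, 6}
B = {2, 5, 6, 15}
Region: in both A and B
Elements: {5, 6}

Elements in both A and B: {5, 6}


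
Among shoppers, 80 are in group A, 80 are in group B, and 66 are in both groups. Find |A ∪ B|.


|A ∪ B| = |A| + |B| - |A ∩ B|
= 80 + 80 - 66
= 94

|A ∪ B| = 94


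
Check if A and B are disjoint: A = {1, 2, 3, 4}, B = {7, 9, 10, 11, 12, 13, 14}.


Disjoint means A ∩ B = ∅.
A ∩ B = ∅
A ∩ B = ∅, so A and B are disjoint.

Yes, A and B are disjoint


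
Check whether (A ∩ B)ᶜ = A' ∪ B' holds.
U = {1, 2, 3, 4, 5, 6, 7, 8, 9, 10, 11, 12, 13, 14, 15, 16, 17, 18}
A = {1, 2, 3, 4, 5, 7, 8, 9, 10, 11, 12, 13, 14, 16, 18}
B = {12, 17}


LHS: A ∩ B = {12}
(A ∩ B)' = U \ (A ∩ B) = {1, 2, 3, 4, 5, 6, 7, 8, 9, 10, 11, 13, 14, 15, 16, 17, 18}
A' = {6, 15, 17}, B' = {1, 2, 3, 4, 5, 6, 7, 8, 9, 10, 11, 13, 14, 15, 16, 18}
Claimed RHS: A' ∪ B' = {1, 2, 3, 4, 5, 6, 7, 8, 9, 10, 11, 13, 14, 15, 16, 17, 18}
Identity is VALID: LHS = RHS = {1, 2, 3, 4, 5, 6, 7, 8, 9, 10, 11, 13, 14, 15, 16, 17, 18} ✓

Identity is valid. (A ∩ B)' = A' ∪ B' = {1, 2, 3, 4, 5, 6, 7, 8, 9, 10, 11, 13, 14, 15, 16, 17, 18}


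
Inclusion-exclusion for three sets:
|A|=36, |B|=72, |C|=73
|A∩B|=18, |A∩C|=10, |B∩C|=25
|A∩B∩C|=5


|A∪B∪C| = |A|+|B|+|C| - |A∩B|-|A∩C|-|B∩C| + |A∩B∩C|
= 36+72+73 - 18-10-25 + 5
= 181 - 53 + 5
= 133

|A ∪ B ∪ C| = 133


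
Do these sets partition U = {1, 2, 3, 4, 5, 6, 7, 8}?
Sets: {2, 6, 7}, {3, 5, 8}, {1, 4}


A partition requires: (1) non-empty parts, (2) pairwise disjoint, (3) union = U
Parts: {2, 6, 7}, {3, 5, 8}, {1, 4}
Union of parts: {1, 2, 3, 4, 5, 6, 7, 8}
U = {1, 2, 3, 4, 5, 6, 7, 8}
All non-empty? True
Pairwise disjoint? True
Covers U? True

Yes, valid partition


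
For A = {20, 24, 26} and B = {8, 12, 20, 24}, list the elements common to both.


A ∩ B = elements in both A and B
A = {20, 24, 26}
B = {8, 12, 20, 24}
A ∩ B = {20, 24}

A ∩ B = {20, 24}


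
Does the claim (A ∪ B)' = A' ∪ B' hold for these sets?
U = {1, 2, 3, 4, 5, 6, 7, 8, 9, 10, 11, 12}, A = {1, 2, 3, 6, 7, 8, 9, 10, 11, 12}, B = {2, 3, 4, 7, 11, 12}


LHS: A ∪ B = {1, 2, 3, 4, 6, 7, 8, 9, 10, 11, 12}
(A ∪ B)' = U \ (A ∪ B) = {5}
A' = {4, 5}, B' = {1, 5, 6, 8, 9, 10}
Claimed RHS: A' ∪ B' = {1, 4, 5, 6, 8, 9, 10}
Identity is INVALID: LHS = {5} but the RHS claimed here equals {1, 4, 5, 6, 8, 9, 10}. The correct form is (A ∪ B)' = A' ∩ B'.

Identity is invalid: (A ∪ B)' = {5} but A' ∪ B' = {1, 4, 5, 6, 8, 9, 10}. The correct De Morgan law is (A ∪ B)' = A' ∩ B'.


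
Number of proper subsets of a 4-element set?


Total subsets = 2^n = 2^4 = 16
Proper subsets exclude the set itself: 2^n - 1
= 16 - 1
= 15

Number of proper subsets = 15


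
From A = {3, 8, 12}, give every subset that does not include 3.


A subset of A that omits 3 is a subset of A \ {3}, so there are 2^(n-1) = 2^2 = 4 of them.
Subsets excluding 3: ∅, {8}, {12}, {8, 12}

Subsets excluding 3 (4 total): ∅, {8}, {12}, {8, 12}


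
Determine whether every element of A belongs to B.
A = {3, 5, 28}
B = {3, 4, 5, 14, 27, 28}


A ⊆ B means every element of A is in B.
All elements of A are in B.
So A ⊆ B.

Yes, A ⊆ B


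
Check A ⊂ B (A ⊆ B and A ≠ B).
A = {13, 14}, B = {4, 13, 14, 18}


A ⊂ B requires: A ⊆ B AND A ≠ B.
A ⊆ B? Yes
A = B? No
A ⊂ B: Yes (A is a proper subset of B)

Yes, A ⊂ B


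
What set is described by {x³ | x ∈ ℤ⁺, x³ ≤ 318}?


Checking each candidate:
Condition: positive perfect cubes ≤ 318
Result = {1, 8, 27, 64, 125, 216}

{1, 8, 27, 64, 125, 216}


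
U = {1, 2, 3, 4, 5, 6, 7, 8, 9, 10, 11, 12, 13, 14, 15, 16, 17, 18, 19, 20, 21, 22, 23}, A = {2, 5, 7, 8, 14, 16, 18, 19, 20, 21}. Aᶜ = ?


Aᶜ = U \ A = elements in U but not in A
U = {1, 2, 3, 4, 5, 6, 7, 8, 9, 10, 11, 12, 13, 14, 15, 16, 17, 18, 19, 20, 21, 22, 23}
A = {2, 5, 7, 8, 14, 16, 18, 19, 20, 21}
Aᶜ = {1, 3, 4, 6, 9, 10, 11, 12, 13, 15, 17, 22, 23}

Aᶜ = {1, 3, 4, 6, 9, 10, 11, 12, 13, 15, 17, 22, 23}


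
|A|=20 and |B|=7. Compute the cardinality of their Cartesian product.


|A × B| = |A| × |B|
= 20 × 7
= 140

|A × B| = 140


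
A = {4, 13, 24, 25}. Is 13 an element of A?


A = {4, 13, 24, 25}
Checking if 13 is in A
13 is in A → True

13 ∈ A


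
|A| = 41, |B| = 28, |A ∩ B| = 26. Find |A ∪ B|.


|A ∪ B| = |A| + |B| - |A ∩ B|
= 41 + 28 - 26
= 43

|A ∪ B| = 43


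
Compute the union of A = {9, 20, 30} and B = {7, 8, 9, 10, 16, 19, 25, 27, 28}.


A ∪ B = all elements in A or B (or both)
A = {9, 20, 30}
B = {7, 8, 9, 10, 16, 19, 25, 27, 28}
A ∪ B = {7, 8, 9, 10, 16, 19, 20, 25, 27, 28, 30}

A ∪ B = {7, 8, 9, 10, 16, 19, 20, 25, 27, 28, 30}


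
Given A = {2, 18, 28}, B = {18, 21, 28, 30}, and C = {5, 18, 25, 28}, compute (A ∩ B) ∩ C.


A ∩ B = {18, 28}
(A ∩ B) ∩ C = {18, 28}

A ∩ B ∩ C = {18, 28}


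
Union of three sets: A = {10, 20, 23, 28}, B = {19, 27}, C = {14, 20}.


A ∪ B = {10, 19, 20, 23, 27, 28}
(A ∪ B) ∪ C = {10, 14, 19, 20, 23, 27, 28}

A ∪ B ∪ C = {10, 14, 19, 20, 23, 27, 28}


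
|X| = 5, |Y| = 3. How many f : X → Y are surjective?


n = |X| = 5, k = |Y| = 3. Surjections via inclusion-exclusion:
S(n,k) = Σ(-1)^i × C(k,i) × (k-i)^n, i=0 to k
i=0: (-1)^0×C(3,0)×3^5 = 243
i=1: (-1)^1×C(3,1)×2^5 = -96
i=2: (-1)^2×C(3,2)×1^5 = 3
i=3: (-1)^3×C(3,3)×0^5 = 0
Total = 150

Number of surjections = 150


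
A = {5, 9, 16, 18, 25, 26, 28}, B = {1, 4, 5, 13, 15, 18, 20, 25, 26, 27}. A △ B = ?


A △ B = (A \ B) ∪ (B \ A) = elements in exactly one of A or B
A \ B = {9, 16, 28}
B \ A = {1, 4, 13, 15, 20, 27}
A △ B = {1, 4, 9, 13, 15, 16, 20, 27, 28}

A △ B = {1, 4, 9, 13, 15, 16, 20, 27, 28}


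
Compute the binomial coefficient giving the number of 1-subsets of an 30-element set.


C(n,k) = n! / (k!(n-k)!)
C(30,1) = 30! / (1!29!)
= 30

C(30,1) = 30


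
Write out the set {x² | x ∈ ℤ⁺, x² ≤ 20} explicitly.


Checking each candidate:
Condition: positive perfect squares ≤ 20
Result = {1, 4, 9, 16}

{1, 4, 9, 16}


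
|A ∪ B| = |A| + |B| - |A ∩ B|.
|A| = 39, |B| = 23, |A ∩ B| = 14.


|A ∪ B| = |A| + |B| - |A ∩ B|
= 39 + 23 - 14
= 48

|A ∪ B| = 48


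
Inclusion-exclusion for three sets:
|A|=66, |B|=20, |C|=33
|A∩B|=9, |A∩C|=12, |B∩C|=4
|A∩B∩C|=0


|A∪B∪C| = |A|+|B|+|C| - |A∩B|-|A∩C|-|B∩C| + |A∩B∩C|
= 66+20+33 - 9-12-4 + 0
= 119 - 25 + 0
= 94

|A ∪ B ∪ C| = 94


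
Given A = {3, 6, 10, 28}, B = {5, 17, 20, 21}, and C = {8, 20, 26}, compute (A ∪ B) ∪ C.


A ∪ B = {3, 5, 6, 10, 17, 20, 21, 28}
(A ∪ B) ∪ C = {3, 5, 6, 8, 10, 17, 20, 21, 26, 28}

A ∪ B ∪ C = {3, 5, 6, 8, 10, 17, 20, 21, 26, 28}


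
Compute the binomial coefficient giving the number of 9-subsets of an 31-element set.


C(n,k) = n! / (k!(n-k)!)
C(31,9) = 31! / (9!22!)
= 20160075

C(31,9) = 20160075


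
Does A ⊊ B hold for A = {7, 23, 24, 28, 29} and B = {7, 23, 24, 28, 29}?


A ⊂ B requires: A ⊆ B AND A ≠ B.
A ⊆ B? Yes
A = B? Yes
A = B, so A is not a PROPER subset.

No, A is not a proper subset of B


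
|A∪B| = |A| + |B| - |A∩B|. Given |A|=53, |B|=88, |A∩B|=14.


|A ∪ B| = |A| + |B| - |A ∩ B|
= 53 + 88 - 14
= 127

|A ∪ B| = 127


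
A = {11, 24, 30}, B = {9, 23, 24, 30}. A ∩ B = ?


A ∩ B = elements in both A and B
A = {11, 24, 30}
B = {9, 23, 24, 30}
A ∩ B = {24, 30}

A ∩ B = {24, 30}


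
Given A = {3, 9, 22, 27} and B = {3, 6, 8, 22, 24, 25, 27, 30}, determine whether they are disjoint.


Disjoint means A ∩ B = ∅.
A ∩ B = {3, 22, 27}
A ∩ B ≠ ∅, so A and B are NOT disjoint.

No, A and B are not disjoint (A ∩ B = {3, 22, 27})


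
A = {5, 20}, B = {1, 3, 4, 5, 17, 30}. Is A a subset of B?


A ⊆ B means every element of A is in B.
Elements in A not in B: {20}
So A ⊄ B.

No, A ⊄ B


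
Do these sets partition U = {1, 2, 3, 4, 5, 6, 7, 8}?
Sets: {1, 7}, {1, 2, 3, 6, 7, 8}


A partition requires: (1) non-empty parts, (2) pairwise disjoint, (3) union = U
Parts: {1, 7}, {1, 2, 3, 6, 7, 8}
Union of parts: {1, 2, 3, 6, 7, 8}
U = {1, 2, 3, 4, 5, 6, 7, 8}
All non-empty? True
Pairwise disjoint? False
Covers U? False

No, not a valid partition


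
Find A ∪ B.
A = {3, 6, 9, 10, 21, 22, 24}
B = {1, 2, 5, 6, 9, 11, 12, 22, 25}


A ∪ B = all elements in A or B (or both)
A = {3, 6, 9, 10, 21, 22, 24}
B = {1, 2, 5, 6, 9, 11, 12, 22, 25}
A ∪ B = {1, 2, 3, 5, 6, 9, 10, 11, 12, 21, 22, 24, 25}

A ∪ B = {1, 2, 3, 5, 6, 9, 10, 11, 12, 21, 22, 24, 25}


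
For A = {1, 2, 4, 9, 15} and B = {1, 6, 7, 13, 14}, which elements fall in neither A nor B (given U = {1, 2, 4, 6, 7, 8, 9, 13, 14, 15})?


A = {1, 2, 4, 9, 15}
B = {1, 6, 7, 13, 14}
Region: in neither A nor B (given U = {1, 2, 4, 6, 7, 8, 9, 13, 14, 15})
Elements: {8}

Elements in neither A nor B (given U = {1, 2, 4, 6, 7, 8, 9, 13, 14, 15}): {8}


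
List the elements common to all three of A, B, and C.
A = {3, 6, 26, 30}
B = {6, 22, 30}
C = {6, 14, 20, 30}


A ∩ B = {6, 30}
(A ∩ B) ∩ C = {6, 30}

A ∩ B ∩ C = {6, 30}


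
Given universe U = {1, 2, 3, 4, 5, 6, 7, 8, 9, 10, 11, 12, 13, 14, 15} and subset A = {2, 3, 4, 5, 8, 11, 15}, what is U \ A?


Aᶜ = U \ A = elements in U but not in A
U = {1, 2, 3, 4, 5, 6, 7, 8, 9, 10, 11, 12, 13, 14, 15}
A = {2, 3, 4, 5, 8, 11, 15}
Aᶜ = {1, 6, 7, 9, 10, 12, 13, 14}

Aᶜ = {1, 6, 7, 9, 10, 12, 13, 14}


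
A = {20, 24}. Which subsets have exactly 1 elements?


|A| = 2, so A has C(2,1) = 2 subsets of size 1.
Enumerate by choosing 1 elements from A at a time:
{20}, {24}

1-element subsets (2 total): {20}, {24}


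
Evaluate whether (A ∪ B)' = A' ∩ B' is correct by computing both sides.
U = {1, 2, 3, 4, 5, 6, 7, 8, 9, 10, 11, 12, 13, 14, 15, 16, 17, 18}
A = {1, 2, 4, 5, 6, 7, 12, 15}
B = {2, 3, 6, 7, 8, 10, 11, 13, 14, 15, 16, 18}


LHS: A ∪ B = {1, 2, 3, 4, 5, 6, 7, 8, 10, 11, 12, 13, 14, 15, 16, 18}
(A ∪ B)' = U \ (A ∪ B) = {9, 17}
A' = {3, 8, 9, 10, 11, 13, 14, 16, 17, 18}, B' = {1, 4, 5, 9, 12, 17}
Claimed RHS: A' ∩ B' = {9, 17}
Identity is VALID: LHS = RHS = {9, 17} ✓

Identity is valid. (A ∪ B)' = A' ∩ B' = {9, 17}


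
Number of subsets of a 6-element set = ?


Number of subsets = 2^n
= 2^6
= 64

|P(A)| = 64


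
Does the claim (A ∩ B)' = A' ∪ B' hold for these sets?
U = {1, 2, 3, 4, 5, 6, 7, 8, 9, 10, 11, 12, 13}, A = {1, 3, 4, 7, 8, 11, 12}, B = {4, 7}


LHS: A ∩ B = {4, 7}
(A ∩ B)' = U \ (A ∩ B) = {1, 2, 3, 5, 6, 8, 9, 10, 11, 12, 13}
A' = {2, 5, 6, 9, 10, 13}, B' = {1, 2, 3, 5, 6, 8, 9, 10, 11, 12, 13}
Claimed RHS: A' ∪ B' = {1, 2, 3, 5, 6, 8, 9, 10, 11, 12, 13}
Identity is VALID: LHS = RHS = {1, 2, 3, 5, 6, 8, 9, 10, 11, 12, 13} ✓

Identity is valid. (A ∩ B)' = A' ∪ B' = {1, 2, 3, 5, 6, 8, 9, 10, 11, 12, 13}


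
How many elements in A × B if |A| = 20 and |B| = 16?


|A × B| = |A| × |B|
= 20 × 16
= 320

|A × B| = 320


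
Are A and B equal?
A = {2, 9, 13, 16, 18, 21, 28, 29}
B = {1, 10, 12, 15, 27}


Two sets are equal iff they have exactly the same elements.
A = {2, 9, 13, 16, 18, 21, 28, 29}
B = {1, 10, 12, 15, 27}
Differences: {1, 2, 9, 10, 12, 13, 15, 16, 18, 21, 27, 28, 29}
A ≠ B

No, A ≠ B


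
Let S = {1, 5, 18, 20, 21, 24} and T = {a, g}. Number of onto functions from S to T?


n = |S| = 6, k = |T| = 2. Surjections via inclusion-exclusion:
S(n,k) = Σ(-1)^i × C(k,i) × (k-i)^n, i=0 to k
i=0: (-1)^0×C(2,0)×2^6 = 64
i=1: (-1)^1×C(2,1)×1^6 = -2
i=2: (-1)^2×C(2,2)×0^6 = 0
Total = 62

Number of surjections = 62


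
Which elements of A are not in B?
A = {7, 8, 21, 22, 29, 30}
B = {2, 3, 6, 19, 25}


A \ B = elements in A but not in B
A = {7, 8, 21, 22, 29, 30}
B = {2, 3, 6, 19, 25}
Remove from A any elements in B
A \ B = {7, 8, 21, 22, 29, 30}

A \ B = {7, 8, 21, 22, 29, 30}


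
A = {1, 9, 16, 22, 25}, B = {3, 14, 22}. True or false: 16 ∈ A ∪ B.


A = {1, 9, 16, 22, 25}, B = {3, 14, 22}
A ∪ B = all elements in A or B
A ∪ B = {1, 3, 9, 14, 16, 22, 25}
Checking if 16 ∈ A ∪ B
16 is in A ∪ B → True

16 ∈ A ∪ B


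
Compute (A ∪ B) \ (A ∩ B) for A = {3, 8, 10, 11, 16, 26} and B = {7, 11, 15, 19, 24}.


A △ B = (A \ B) ∪ (B \ A) = elements in exactly one of A or B
A \ B = {3, 8, 10, 16, 26}
B \ A = {7, 15, 19, 24}
A △ B = {3, 7, 8, 10, 15, 16, 19, 24, 26}

A △ B = {3, 7, 8, 10, 15, 16, 19, 24, 26}


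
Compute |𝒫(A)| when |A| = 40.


Number of subsets = 2^n
= 2^40
= 1099511627776

|P(A)| = 1099511627776


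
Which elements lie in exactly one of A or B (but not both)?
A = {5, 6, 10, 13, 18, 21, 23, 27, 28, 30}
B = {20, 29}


A △ B = (A \ B) ∪ (B \ A) = elements in exactly one of A or B
A \ B = {5, 6, 10, 13, 18, 21, 23, 27, 28, 30}
B \ A = {20, 29}
A △ B = {5, 6, 10, 13, 18, 20, 21, 23, 27, 28, 29, 30}

A △ B = {5, 6, 10, 13, 18, 20, 21, 23, 27, 28, 29, 30}


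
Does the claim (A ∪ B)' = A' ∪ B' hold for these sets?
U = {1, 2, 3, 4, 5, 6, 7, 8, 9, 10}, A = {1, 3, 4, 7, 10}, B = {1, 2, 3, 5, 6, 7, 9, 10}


LHS: A ∪ B = {1, 2, 3, 4, 5, 6, 7, 9, 10}
(A ∪ B)' = U \ (A ∪ B) = {8}
A' = {2, 5, 6, 8, 9}, B' = {4, 8}
Claimed RHS: A' ∪ B' = {2, 4, 5, 6, 8, 9}
Identity is INVALID: LHS = {8} but the RHS claimed here equals {2, 4, 5, 6, 8, 9}. The correct form is (A ∪ B)' = A' ∩ B'.

Identity is invalid: (A ∪ B)' = {8} but A' ∪ B' = {2, 4, 5, 6, 8, 9}. The correct De Morgan law is (A ∪ B)' = A' ∩ B'.


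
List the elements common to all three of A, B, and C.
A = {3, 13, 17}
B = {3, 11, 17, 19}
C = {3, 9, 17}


A ∩ B = {3, 17}
(A ∩ B) ∩ C = {3, 17}

A ∩ B ∩ C = {3, 17}


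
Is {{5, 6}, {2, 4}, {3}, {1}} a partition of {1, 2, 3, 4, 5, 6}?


A partition requires: (1) non-empty parts, (2) pairwise disjoint, (3) union = U
Parts: {5, 6}, {2, 4}, {3}, {1}
Union of parts: {1, 2, 3, 4, 5, 6}
U = {1, 2, 3, 4, 5, 6}
All non-empty? True
Pairwise disjoint? True
Covers U? True

Yes, valid partition


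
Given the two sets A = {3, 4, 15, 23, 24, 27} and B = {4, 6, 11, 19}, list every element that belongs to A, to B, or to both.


A ∪ B = all elements in A or B (or both)
A = {3, 4, 15, 23, 24, 27}
B = {4, 6, 11, 19}
A ∪ B = {3, 4, 6, 11, 15, 19, 23, 24, 27}

A ∪ B = {3, 4, 6, 11, 15, 19, 23, 24, 27}


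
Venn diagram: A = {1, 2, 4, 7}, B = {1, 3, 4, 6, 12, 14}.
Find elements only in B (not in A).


A = {1, 2, 4, 7}
B = {1, 3, 4, 6, 12, 14}
Region: only in B (not in A)
Elements: {3, 6, 12, 14}

Elements only in B (not in A): {3, 6, 12, 14}


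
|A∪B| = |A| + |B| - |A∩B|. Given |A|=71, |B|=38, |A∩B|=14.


|A ∪ B| = |A| + |B| - |A ∩ B|
= 71 + 38 - 14
= 95

|A ∪ B| = 95


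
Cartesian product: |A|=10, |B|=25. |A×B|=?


|A × B| = |A| × |B|
= 10 × 25
= 250

|A × B| = 250


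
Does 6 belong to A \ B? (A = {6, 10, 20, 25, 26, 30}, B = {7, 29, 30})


A = {6, 10, 20, 25, 26, 30}, B = {7, 29, 30}
A \ B = elements in A but not in B
A \ B = {6, 10, 20, 25, 26}
Checking if 6 ∈ A \ B
6 is in A \ B → True

6 ∈ A \ B


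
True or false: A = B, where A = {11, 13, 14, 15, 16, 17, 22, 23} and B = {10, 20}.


Two sets are equal iff they have exactly the same elements.
A = {11, 13, 14, 15, 16, 17, 22, 23}
B = {10, 20}
Differences: {10, 11, 13, 14, 15, 16, 17, 20, 22, 23}
A ≠ B

No, A ≠ B


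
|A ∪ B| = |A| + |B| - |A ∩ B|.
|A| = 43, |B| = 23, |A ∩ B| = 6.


|A ∪ B| = |A| + |B| - |A ∩ B|
= 43 + 23 - 6
= 60

|A ∪ B| = 60


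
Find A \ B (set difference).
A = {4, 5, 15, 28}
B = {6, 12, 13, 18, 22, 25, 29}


A \ B = elements in A but not in B
A = {4, 5, 15, 28}
B = {6, 12, 13, 18, 22, 25, 29}
Remove from A any elements in B
A \ B = {4, 5, 15, 28}

A \ B = {4, 5, 15, 28}


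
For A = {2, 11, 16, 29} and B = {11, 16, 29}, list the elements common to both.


A ∩ B = elements in both A and B
A = {2, 11, 16, 29}
B = {11, 16, 29}
A ∩ B = {11, 16, 29}

A ∩ B = {11, 16, 29}


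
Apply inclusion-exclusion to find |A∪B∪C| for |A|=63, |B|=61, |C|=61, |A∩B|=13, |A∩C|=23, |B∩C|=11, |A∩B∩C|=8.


|A∪B∪C| = |A|+|B|+|C| - |A∩B|-|A∩C|-|B∩C| + |A∩B∩C|
= 63+61+61 - 13-23-11 + 8
= 185 - 47 + 8
= 146

|A ∪ B ∪ C| = 146


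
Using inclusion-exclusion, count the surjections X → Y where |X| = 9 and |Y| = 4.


n = |X| = 9, k = |Y| = 4. Surjections via inclusion-exclusion:
S(n,k) = Σ(-1)^i × C(k,i) × (k-i)^n, i=0 to k
i=0: (-1)^0×C(4,0)×4^9 = 262144
i=1: (-1)^1×C(4,1)×3^9 = -78732
i=2: (-1)^2×C(4,2)×2^9 = 3072
i=3: (-1)^3×C(4,3)×1^9 = -4
i=4: (-1)^4×C(4,4)×0^9 = 0
Total = 186480

Number of surjections = 186480
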